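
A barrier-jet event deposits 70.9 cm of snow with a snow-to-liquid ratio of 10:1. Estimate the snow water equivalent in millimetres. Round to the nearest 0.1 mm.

SWE ≈ 70.9 mm

SWE = snow depth / ratio = 70.9 cm / 10 = 7.090 cm = 70.9 mm.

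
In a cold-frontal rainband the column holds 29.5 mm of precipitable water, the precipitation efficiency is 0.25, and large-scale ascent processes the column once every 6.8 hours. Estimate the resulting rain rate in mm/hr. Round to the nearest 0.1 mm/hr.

Each overturning extracts ε × PW = 0.25 × 29.5 = 7.375 mm.
Rate = ε·PW / τ = 7.375 / 6.8 h = 1.1 mm/hr.

R ≈ 1.1 mm/hr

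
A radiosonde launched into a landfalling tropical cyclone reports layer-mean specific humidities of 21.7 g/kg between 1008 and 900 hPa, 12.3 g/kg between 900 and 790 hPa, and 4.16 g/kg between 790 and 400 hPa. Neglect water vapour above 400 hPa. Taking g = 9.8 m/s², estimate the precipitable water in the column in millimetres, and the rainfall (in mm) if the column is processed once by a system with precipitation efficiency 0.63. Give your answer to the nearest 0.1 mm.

Precipitable water is the column-integrated vapour mass per unit area: PW = (1/g) Σ q̄ Δp, with q in kg/kg and Δp in Pa (1 kg/m² of water = 1 mm).
Layer 1008–900 hPa: Δp = 108 hPa = 10800 Pa, q̄ = 0.0217 kg/kg → 0.0217 × 10800 / 9.8 = 23.91 mm
Layer 900–790 hPa: Δp = 110 hPa = 11000 Pa, q̄ = 0.0123 kg/kg → 0.0123 × 11000 / 9.8 = 13.81 mm
Layer 790–400 hPa: Δp = 390 hPa = 39000 Pa, q̄ = 0.00416 kg/kg → 0.00416 × 39000 / 9.8 = 16.56 mm
PW = 23.91 + 13.81 + 16.56 = 54.28 ≈ 54.3 mm.
Rainfall = ε × PW = 0.63 × 54.3 = 34.2 mm.

PW ≈ 54.3 mm; rainfall ≈ 34.2 mm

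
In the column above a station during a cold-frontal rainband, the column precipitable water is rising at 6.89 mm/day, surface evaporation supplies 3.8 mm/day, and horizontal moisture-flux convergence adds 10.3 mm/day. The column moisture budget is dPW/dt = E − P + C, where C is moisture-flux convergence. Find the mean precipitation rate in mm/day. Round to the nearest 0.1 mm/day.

dPW/dt = +6.89 mm/day.
P = E + C − dPW/dt = 3.8 + (10.3) − (+6.89) = 7.2 mm/day.

P ≈ 7.2 mm/day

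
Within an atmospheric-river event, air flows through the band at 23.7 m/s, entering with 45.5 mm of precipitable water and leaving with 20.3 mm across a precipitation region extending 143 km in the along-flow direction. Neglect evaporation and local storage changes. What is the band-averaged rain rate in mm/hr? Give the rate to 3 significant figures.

R ≈ 15.0 mm/hr

Column moisture flux per unit crosswind length is F = V × PW.
Inflow: F_in = 23.7 × 45.5 = 1078.35 mm·m/s
Outflow: F_out = 23.7 × 20.3 = 481.11 mm·m/s
Steady-state rate R = (F_in − F_out)/L = (1078.35 − 481.11) / 143000 m = 4.177e-03 mm/s.
R = 4.177e-03 × 3600 = 15.0 mm/hr.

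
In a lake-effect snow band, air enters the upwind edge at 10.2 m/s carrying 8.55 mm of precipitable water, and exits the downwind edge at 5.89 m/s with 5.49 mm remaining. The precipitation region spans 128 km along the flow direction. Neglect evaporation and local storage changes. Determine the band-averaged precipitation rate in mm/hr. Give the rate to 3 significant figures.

Column moisture flux per unit crosswind length is F = V × PW.
Inflow: F_in = 10.2 × 8.55 = 87.21 mm·m/s
Outflow: F_out = 5.89 × 5.49 = 32.3361 mm·m/s
Steady-state rate R = (F_in − F_out)/L = (87.21 − 32.3361) / 128000 m = 4.287e-04 mm/s.
R = 4.287e-04 × 3600 = 1.54 mm/hr.

R ≈ 1.54 mm/hr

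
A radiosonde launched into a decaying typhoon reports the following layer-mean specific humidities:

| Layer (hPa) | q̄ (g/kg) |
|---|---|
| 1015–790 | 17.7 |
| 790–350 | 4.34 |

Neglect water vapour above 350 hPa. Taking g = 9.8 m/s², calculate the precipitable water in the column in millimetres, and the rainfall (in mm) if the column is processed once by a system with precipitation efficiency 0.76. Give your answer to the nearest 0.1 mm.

PW ≈ 60.1 mm; rainfall ≈ 45.7 mm

Precipitable water is the column-integrated vapour mass per unit area: PW = (1/g) Σ q̄ Δp, with q in kg/kg and Δp in Pa (1 kg/m² of water = 1 mm).
Layer 1015–790 hPa: Δp = 225 hPa = 22500 Pa, q̄ = 0.0177 kg/kg → 0.0177 × 22500 / 9.8 = 40.64 mm
Layer 790–350 hPa: Δp = 440 hPa = 44000 Pa, q̄ = 0.00434 kg/kg → 0.00434 × 44000 / 9.8 = 19.49 mm
PW = 40.64 + 19.49 = 60.13 ≈ 60.1 mm.
Rainfall = ε × PW = 0.76 × 60.1 = 45.7 mm.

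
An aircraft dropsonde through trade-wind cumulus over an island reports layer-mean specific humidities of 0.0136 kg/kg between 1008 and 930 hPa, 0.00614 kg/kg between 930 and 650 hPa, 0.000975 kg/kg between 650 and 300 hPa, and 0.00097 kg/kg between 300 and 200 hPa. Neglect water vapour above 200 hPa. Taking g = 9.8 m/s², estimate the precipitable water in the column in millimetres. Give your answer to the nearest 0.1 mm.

Precipitable water is the column-integrated vapour mass per unit area: PW = (1/g) Σ q̄ Δp, with q in kg/kg and Δp in Pa (1 kg/m² of water = 1 mm).
Layer 1008–930 hPa: Δp = 78 hPa = 7800 Pa, q̄ = 0.0136 kg/kg → 0.0136 × 7800 / 9.8 = 10.82 mm
Layer 930–650 hPa: Δp = 280 hPa = 28000 Pa, q̄ = 0.00614 kg/kg → 0.00614 × 28000 / 9.8 = 17.54 mm
Layer 650–300 hPa: Δp = 350 hPa = 35000 Pa, q̄ = 0.000975 kg/kg → 0.000975 × 35000 / 9.8 = 3.48 mm
Layer 300–200 hPa: Δp = 100 hPa = 10000 Pa, q̄ = 0.00097 kg/kg → 0.00097 × 10000 / 9.8 = 0.99 mm
PW = 10.82 + 17.54 + 3.48 + 0.99 = 32.83 ≈ 32.8 mm.

PW ≈ 32.8 mm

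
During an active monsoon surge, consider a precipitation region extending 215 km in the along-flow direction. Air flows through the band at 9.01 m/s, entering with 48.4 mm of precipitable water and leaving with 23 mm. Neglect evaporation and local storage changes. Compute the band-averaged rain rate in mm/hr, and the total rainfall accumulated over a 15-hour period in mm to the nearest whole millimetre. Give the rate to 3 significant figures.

Column moisture flux per unit crosswind length is F = V × PW.
Inflow: F_in = 9.01 × 48.4 = 436.084 mm·m/s
Outflow: F_out = 9.01 × 23 = 207.23 mm·m/s
Steady-state rate R = (F_in − F_out)/L = (436.084 − 207.23) / 215000 m = 1.064e-03 mm/s.
R = 1.064e-03 × 3600 = 3.83 mm/hr.
Over 15 h: total = 3.83 × 15 = 57.45 ≈ 57 mm.

R ≈ 3.83 mm/hr; total ≈ 57 mm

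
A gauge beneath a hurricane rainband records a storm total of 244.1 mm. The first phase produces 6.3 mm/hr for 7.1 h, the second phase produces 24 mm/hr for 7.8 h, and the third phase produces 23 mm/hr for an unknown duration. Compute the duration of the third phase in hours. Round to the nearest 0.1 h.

Known phases: 6.3 × 7.1 + 24 × 7.8 = 44.73 + 187.2 = 231.93 mm.
Remaining depth = 244.1 − 231.93 = 12.17 mm.
Duration = 12.17 / 23 = 0.5 h.

duration ≈ 0.5 h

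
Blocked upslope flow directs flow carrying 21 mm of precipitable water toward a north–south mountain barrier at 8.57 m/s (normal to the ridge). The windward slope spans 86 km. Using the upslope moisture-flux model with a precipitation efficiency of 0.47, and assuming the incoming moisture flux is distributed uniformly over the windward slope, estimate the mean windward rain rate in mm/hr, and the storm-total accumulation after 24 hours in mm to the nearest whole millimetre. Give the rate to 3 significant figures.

Incoming column moisture flux per unit ridge length: F = V × PW = 8.57 × 21 = 179.97 mm·m/s.
Spread over the 86 km slope with efficiency ε = 0.47: R = ε·F/W = 0.47 × 179.97 / 86000 m = 9.836e-04 mm/s.
R = 9.836e-04 × 3600 = 3.54 mm/hr.
Over 24 h: total = 3.54 × 24 = 84.96 ≈ 85 mm.

R ≈ 3.54 mm/hr; total ≈ 85 mm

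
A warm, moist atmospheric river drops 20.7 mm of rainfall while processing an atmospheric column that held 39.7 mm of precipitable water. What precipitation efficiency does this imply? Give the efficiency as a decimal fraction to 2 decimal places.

ε ≈ 0.52

ε = rainfall / PW = 20.7 / 39.7 = 0.52.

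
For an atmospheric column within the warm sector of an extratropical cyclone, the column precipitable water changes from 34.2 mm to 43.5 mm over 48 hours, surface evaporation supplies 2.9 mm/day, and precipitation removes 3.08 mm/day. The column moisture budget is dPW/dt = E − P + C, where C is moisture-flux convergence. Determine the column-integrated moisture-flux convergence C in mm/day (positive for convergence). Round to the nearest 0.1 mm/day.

C ≈ 4.8 mm/day

dPW/dt = (43.5 − 34.2) mm / (48/24 day) = +4.650 mm/day.
C = dPW/dt − E + P = (+4.650) − 2.9 + 3.08 = 4.8 mm/day.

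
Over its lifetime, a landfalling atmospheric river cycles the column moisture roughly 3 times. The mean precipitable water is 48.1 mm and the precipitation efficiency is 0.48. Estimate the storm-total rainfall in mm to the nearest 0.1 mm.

rainfall ≈ 69.3 mm

Each cycle deposits ε × PW = 0.48 × 48.1 = 23.088 mm.
Over 3 cycles: 3 × 23.088 = 69.3 mm.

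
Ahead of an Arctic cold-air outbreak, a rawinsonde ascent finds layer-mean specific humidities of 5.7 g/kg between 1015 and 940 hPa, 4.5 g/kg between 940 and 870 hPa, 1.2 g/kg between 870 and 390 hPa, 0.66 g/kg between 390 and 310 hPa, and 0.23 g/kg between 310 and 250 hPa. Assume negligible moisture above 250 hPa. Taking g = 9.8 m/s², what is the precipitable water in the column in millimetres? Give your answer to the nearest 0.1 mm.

PW ≈ 14.1 mm

Precipitable water is the column-integrated vapour mass per unit area: PW = (1/g) Σ q̄ Δp, with q in kg/kg and Δp in Pa (1 kg/m² of water = 1 mm).
Layer 1015–940 hPa: Δp = 75 hPa = 7500 Pa, q̄ = 0.0057 kg/kg → 0.0057 × 7500 / 9.8 = 4.36 mm
Layer 940–870 hPa: Δp = 70 hPa = 7000 Pa, q̄ = 0.0045 kg/kg → 0.0045 × 7000 / 9.8 = 3.21 mm
Layer 870–390 hPa: Δp = 480 hPa = 48000 Pa, q̄ = 0.0012 kg/kg → 0.0012 × 48000 / 9.8 = 5.88 mm
Layer 390–310 hPa: Δp = 80 hPa = 8000 Pa, q̄ = 0.00066 kg/kg → 0.00066 × 8000 / 9.8 = 0.54 mm
Layer 310–250 hPa: Δp = 60 hPa = 6000 Pa, q̄ = 0.00023 kg/kg → 0.00023 × 6000 / 9.8 = 0.14 mm
PW = 4.36 + 3.21 + 5.88 + 0.54 + 0.14 = 14.13 ≈ 14.1 mm.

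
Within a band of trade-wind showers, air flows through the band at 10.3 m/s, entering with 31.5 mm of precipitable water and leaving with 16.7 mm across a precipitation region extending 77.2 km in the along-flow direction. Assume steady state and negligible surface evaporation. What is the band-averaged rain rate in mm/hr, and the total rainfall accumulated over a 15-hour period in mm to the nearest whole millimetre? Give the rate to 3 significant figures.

Column moisture flux per unit crosswind length is F = V × PW.
Inflow: F_in = 10.3 × 31.5 = 324.45 mm·m/s
Outflow: F_out = 10.3 × 16.7 = 172.01 mm·m/s
Steady-state rate R = (F_in − F_out)/L = (324.45 − 172.01) / 77200 m = 1.975e-03 mm/s.
R = 1.975e-03 × 3600 = 7.11 mm/hr.
Over 15 h: total = 7.11 × 15 = 106.65 ≈ 107 mm.

R ≈ 7.11 mm/hr; total ≈ 107 mm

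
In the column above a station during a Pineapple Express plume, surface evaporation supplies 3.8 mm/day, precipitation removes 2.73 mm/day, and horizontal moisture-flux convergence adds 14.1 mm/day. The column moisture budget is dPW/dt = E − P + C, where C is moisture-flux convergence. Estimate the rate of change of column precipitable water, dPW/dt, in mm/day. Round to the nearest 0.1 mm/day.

dPW/dt ≈ 15.2 mm/day

dPW/dt = E − P + C = 3.8 − 2.73 + (14.1) = 15.2 mm/day.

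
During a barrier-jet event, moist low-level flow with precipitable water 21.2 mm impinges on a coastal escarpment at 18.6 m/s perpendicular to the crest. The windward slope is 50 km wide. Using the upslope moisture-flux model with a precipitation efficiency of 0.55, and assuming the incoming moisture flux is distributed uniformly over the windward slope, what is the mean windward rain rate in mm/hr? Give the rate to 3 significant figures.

R ≈ 15.6 mm/hr

Incoming column moisture flux per unit ridge length: F = V × PW = 18.6 × 21.2 = 394.32 mm·m/s.
Spread over the 50 km slope with efficiency ε = 0.55: R = ε·F/W = 0.55 × 394.32 / 50000 m = 4.338e-03 mm/s.
R = 4.338e-03 × 3600 = 15.6 mm/hr.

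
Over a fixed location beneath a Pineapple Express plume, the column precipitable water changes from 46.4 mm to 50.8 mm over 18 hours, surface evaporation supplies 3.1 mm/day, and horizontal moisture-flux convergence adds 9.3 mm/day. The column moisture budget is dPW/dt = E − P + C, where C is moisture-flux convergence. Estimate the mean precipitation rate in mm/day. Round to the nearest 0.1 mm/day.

P ≈ 6.5 mm/day

dPW/dt = (50.8 − 46.4) mm / (18/24 day) = +5.867 mm/day.
P = E + C − dPW/dt = 3.1 + (9.3) − (+5.867) = 6.5 mm/day.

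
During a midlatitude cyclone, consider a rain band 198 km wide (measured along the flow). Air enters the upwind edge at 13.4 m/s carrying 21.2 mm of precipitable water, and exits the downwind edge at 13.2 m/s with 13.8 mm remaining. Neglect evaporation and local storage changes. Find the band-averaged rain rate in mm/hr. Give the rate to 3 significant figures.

R ≈ 1.85 mm/hr

Column moisture flux per unit crosswind length is F = V × PW.
Inflow: F_in = 13.4 × 21.2 = 284.08 mm·m/s
Outflow: F_out = 13.2 × 13.8 = 182.16 mm·m/s
Steady-state rate R = (F_in − F_out)/L = (284.08 − 182.16) / 198000 m = 5.147e-04 mm/s.
R = 5.147e-04 × 3600 = 1.85 mm/hr.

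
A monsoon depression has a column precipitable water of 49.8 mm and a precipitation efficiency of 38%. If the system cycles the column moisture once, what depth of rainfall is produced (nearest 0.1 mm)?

rainfall ≈ 18.9 mm

Rainfall = ε × PW = 0.38 × 49.8 = 18.9 mm.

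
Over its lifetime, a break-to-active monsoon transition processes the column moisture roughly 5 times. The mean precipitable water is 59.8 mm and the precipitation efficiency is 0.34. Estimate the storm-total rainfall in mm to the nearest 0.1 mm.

rainfall ≈ 101.7 mm

Each cycle deposits ε × PW = 0.34 × 59.8 = 20.332 mm.
Over 5 cycles: 5 × 20.332 = 101.7 mm.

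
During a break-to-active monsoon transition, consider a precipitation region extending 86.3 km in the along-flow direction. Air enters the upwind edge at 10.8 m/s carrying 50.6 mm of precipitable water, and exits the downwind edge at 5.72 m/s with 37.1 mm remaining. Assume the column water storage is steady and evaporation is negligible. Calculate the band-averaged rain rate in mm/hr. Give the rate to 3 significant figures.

R ≈ 13.9 mm/hr

Column moisture flux per unit crosswind length is F = V × PW.
Inflow: F_in = 10.8 × 50.6 = 546.48 mm·m/s
Outflow: F_out = 5.72 × 37.1 = 212.212 mm·m/s
Steady-state rate R = (F_in − F_out)/L = (546.48 − 212.212) / 86300 m = 3.873e-03 mm/s.
R = 3.873e-03 × 3600 = 13.9 mm/hr.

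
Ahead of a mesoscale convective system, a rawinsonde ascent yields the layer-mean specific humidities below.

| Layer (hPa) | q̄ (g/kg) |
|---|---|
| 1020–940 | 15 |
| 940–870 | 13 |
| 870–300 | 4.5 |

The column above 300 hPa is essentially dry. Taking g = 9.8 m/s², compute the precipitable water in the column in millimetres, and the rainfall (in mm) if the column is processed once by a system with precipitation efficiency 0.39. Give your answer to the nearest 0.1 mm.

Precipitable water is the column-integrated vapour mass per unit area: PW = (1/g) Σ q̄ Δp, with q in kg/kg and Δp in Pa (1 kg/m² of water = 1 mm).
Layer 1020–940 hPa: Δp = 80 hPa = 8000 Pa, q̄ = 0.015 kg/kg → 0.015 × 8000 / 9.8 = 12.24 mm
Layer 940–870 hPa: Δp = 70 hPa = 7000 Pa, q̄ = 0.013 kg/kg → 0.013 × 7000 / 9.8 = 9.29 mm
Layer 870–300 hPa: Δp = 570 hPa = 57000 Pa, q̄ = 0.0045 kg/kg → 0.0045 × 57000 / 9.8 = 26.17 mm
PW = 12.24 + 9.29 + 26.17 = 47.70 ≈ 47.7 mm.
Rainfall = ε × PW = 0.39 × 47.7 = 18.6 mm.

PW ≈ 47.7 mm; rainfall ≈ 18.6 mm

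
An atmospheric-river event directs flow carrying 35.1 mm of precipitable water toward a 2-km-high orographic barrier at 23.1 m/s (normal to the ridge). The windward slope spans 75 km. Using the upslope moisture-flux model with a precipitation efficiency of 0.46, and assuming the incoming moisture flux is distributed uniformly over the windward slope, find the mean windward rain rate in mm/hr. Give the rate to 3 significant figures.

R ≈ 17.9 mm/hr

Incoming column moisture flux per unit ridge length: F = V × PW = 23.1 × 35.1 = 810.81 mm·m/s.
Spread over the 75 km slope with efficiency ε = 0.46: R = ε·F/W = 0.46 × 810.81 / 75000 m = 4.973e-03 mm/s.
R = 4.973e-03 × 3600 = 17.9 mm/hr.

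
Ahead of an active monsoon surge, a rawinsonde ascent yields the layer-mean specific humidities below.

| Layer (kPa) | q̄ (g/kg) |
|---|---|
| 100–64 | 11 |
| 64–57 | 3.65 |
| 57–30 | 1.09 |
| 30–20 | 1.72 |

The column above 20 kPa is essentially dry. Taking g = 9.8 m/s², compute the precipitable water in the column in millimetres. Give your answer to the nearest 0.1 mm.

PW ≈ 47.8 mm

Precipitable water is the column-integrated vapour mass per unit area: PW = (1/g) Σ q̄ Δp, with q in kg/kg and Δp in Pa (1 kg/m² of water = 1 mm).
Layer 100–64 kPa: Δp = 360 hPa = 36000 Pa, q̄ = 0.011 kg/kg → 0.011 × 36000 / 9.8 = 40.41 mm
Layer 64–57 kPa: Δp = 70 hPa = 7000 Pa, q̄ = 0.00365 kg/kg → 0.00365 × 7000 / 9.8 = 2.61 mm
Layer 57–30 kPa: Δp = 270 hPa = 27000 Pa, q̄ = 0.00109 kg/kg → 0.00109 × 27000 / 9.8 = 3.00 mm
Layer 30–20 kPa: Δp = 100 hPa = 10000 Pa, q̄ = 0.00172 kg/kg → 0.00172 × 10000 / 9.8 = 1.76 mm
PW = 40.41 + 2.61 + 3.00 + 1.76 = 47.78 ≈ 47.8 mm.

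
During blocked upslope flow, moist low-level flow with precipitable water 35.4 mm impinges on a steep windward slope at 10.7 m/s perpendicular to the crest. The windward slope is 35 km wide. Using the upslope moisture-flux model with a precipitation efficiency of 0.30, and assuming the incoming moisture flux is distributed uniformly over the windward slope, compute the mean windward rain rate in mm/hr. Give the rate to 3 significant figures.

R ≈ 11.7 mm/hr

Incoming column moisture flux per unit ridge length: F = V × PW = 10.7 × 35.4 = 378.78 mm·m/s.
Spread over the 35 km slope with efficiency ε = 0.30: R = ε·F/W = 0.30 × 378.78 / 35000 m = 3.247e-03 mm/s.
R = 3.247e-03 × 3600 = 11.7 mm/hr.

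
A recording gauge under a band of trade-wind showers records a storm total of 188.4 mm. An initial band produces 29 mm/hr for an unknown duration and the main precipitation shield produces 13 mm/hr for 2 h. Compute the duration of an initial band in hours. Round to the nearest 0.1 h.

duration ≈ 5.6 h

Known phases: 13 × 2 = 26 mm.
Remaining depth = 188.4 − 26 = 162.4 mm.
Duration = 162.4 / 29 = 5.6 h.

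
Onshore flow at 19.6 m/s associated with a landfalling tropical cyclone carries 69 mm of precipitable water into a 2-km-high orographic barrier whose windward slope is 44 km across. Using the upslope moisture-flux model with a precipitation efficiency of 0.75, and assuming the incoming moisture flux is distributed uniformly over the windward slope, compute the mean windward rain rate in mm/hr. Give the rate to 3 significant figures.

Incoming column moisture flux per unit ridge length: F = V × PW = 19.6 × 69 = 1352.4 mm·m/s.
Spread over the 44 km slope with efficiency ε = 0.75: R = ε·F/W = 0.75 × 1352.4 / 44000 m = 2.305e-02 mm/s.
R = 2.305e-02 × 3600 = 83.0 mm/hr.

R ≈ 83.0 mm/hr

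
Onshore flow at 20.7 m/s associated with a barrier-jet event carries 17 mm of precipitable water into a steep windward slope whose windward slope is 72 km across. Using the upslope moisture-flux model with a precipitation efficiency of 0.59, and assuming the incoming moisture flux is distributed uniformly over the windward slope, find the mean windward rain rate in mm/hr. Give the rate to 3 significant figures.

R ≈ 10.4 mm/hr

Incoming column moisture flux per unit ridge length: F = V × PW = 20.7 × 17 = 351.9 mm·m/s.
Spread over the 72 km slope with efficiency ε = 0.59: R = ε·F/W = 0.59 × 351.9 / 72000 m = 2.884e-03 mm/s.
R = 2.884e-03 × 3600 = 10.4 mm/hr.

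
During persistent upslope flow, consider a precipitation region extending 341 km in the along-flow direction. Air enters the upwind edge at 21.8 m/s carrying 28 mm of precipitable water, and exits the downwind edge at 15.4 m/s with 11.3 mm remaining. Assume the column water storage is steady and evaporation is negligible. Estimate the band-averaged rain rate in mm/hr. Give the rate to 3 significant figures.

Column moisture flux per unit crosswind length is F = V × PW.
Inflow: F_in = 21.8 × 28 = 610.4 mm·m/s
Outflow: F_out = 15.4 × 11.3 = 174.02 mm·m/s
Steady-state rate R = (F_in − F_out)/L = (610.4 − 174.02) / 341000 m = 1.280e-03 mm/s.
R = 1.280e-03 × 3600 = 4.61 mm/hr.

R ≈ 4.61 mm/hr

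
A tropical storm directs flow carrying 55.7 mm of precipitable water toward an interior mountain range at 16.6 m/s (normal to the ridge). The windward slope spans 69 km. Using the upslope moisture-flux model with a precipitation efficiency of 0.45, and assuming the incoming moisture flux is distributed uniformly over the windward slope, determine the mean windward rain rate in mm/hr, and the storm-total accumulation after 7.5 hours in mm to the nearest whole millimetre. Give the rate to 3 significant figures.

R ≈ 21.7 mm/hr; total ≈ 163 mm

Incoming column moisture flux per unit ridge length: F = V × PW = 16.6 × 55.7 = 924.62 mm·m/s.
Spread over the 69 km slope with efficiency ε = 0.45: R = ε·F/W = 0.45 × 924.62 / 69000 m = 6.030e-03 mm/s.
R = 6.030e-03 × 3600 = 21.7 mm/hr.
Over 7.5 h: total = 21.7 × 7.5 = 162.75 ≈ 163 mm.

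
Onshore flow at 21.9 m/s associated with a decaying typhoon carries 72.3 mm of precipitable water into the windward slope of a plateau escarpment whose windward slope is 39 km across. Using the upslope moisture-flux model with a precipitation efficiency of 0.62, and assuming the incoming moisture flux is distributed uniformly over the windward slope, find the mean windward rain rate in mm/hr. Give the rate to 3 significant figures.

R ≈ 90.6 mm/hr

Incoming column moisture flux per unit ridge length: F = V × PW = 21.9 × 72.3 = 1583.37 mm·m/s.
Spread over the 39 km slope with efficiency ε = 0.62: R = ε·F/W = 0.62 × 1583.37 / 39000 m = 2.517e-02 mm/s.
R = 2.517e-02 × 3600 = 90.6 mm/hr.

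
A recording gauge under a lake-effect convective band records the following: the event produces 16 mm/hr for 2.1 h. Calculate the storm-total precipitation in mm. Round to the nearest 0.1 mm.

Total = Σ Rᵢ Δtᵢ = 16 × 2.1
      = 33.6 = 33.6 mm.

total ≈ 33.6 mm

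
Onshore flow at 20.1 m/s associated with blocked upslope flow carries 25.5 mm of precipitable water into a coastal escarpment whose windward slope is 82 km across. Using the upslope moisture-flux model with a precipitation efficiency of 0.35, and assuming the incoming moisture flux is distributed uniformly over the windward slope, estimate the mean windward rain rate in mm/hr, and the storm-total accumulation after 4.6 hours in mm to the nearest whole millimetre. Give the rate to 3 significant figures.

R ≈ 7.88 mm/hr; total ≈ 36 mm

Incoming column moisture flux per unit ridge length: F = V × PW = 20.1 × 25.5 = 512.55 mm·m/s.
Spread over the 82 km slope with efficiency ε = 0.35: R = ε·F/W = 0.35 × 512.55 / 82000 m = 2.188e-03 mm/s.
R = 2.188e-03 × 3600 = 7.88 mm/hr.
Over 4.6 h: total = 7.88 × 4.6 = 36.248 ≈ 36 mm.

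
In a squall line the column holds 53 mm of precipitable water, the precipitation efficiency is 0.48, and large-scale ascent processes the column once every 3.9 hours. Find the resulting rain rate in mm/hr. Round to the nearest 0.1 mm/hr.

R ≈ 6.5 mm/hr

Each overturning extracts ε × PW = 0.48 × 53 = 25.44 mm.
Rate = ε·PW / τ = 25.44 / 3.9 h = 6.5 mm/hr.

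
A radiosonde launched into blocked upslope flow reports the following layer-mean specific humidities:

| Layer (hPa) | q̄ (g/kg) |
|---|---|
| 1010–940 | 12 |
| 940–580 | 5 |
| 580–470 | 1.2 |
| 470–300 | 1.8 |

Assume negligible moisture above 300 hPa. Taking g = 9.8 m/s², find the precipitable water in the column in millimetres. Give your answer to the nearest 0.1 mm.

Precipitable water is the column-integrated vapour mass per unit area: PW = (1/g) Σ q̄ Δp, with q in kg/kg and Δp in Pa (1 kg/m² of water = 1 mm).
Layer 1010–940 hPa: Δp = 70 hPa = 7000 Pa, q̄ = 0.012 kg/kg → 0.012 × 7000 / 9.8 = 8.57 mm
Layer 940–580 hPa: Δp = 360 hPa = 36000 Pa, q̄ = 0.005 kg/kg → 0.005 × 36000 / 9.8 = 18.37 mm
Layer 580–470 hPa: Δp = 110 hPa = 11000 Pa, q̄ = 0.0012 kg/kg → 0.0012 × 11000 / 9.8 = 1.35 mm
Layer 470–300 hPa: Δp = 170 hPa = 17000 Pa, q̄ = 0.0018 kg/kg → 0.0018 × 17000 / 9.8 = 3.12 mm
PW = 8.57 + 18.37 + 1.35 + 3.12 = 31.41 ≈ 31.4 mm.

PW ≈ 31.4 mm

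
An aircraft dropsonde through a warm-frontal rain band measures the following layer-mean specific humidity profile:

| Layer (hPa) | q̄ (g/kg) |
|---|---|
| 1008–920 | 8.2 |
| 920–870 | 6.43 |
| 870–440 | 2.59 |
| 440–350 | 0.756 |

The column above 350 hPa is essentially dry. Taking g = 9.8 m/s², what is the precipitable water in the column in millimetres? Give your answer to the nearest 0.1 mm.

PW ≈ 22.7 mm

Precipitable water is the column-integrated vapour mass per unit area: PW = (1/g) Σ q̄ Δp, with q in kg/kg and Δp in Pa (1 kg/m² of water = 1 mm).
Layer 1008–920 hPa: Δp = 88 hPa = 8800 Pa, q̄ = 0.0082 kg/kg → 0.0082 × 8800 / 9.8 = 7.36 mm
Layer 920–870 hPa: Δp = 50 hPa = 5000 Pa, q̄ = 0.00643 kg/kg → 0.00643 × 5000 / 9.8 = 3.28 mm
Layer 870–440 hPa: Δp = 430 hPa = 43000 Pa, q̄ = 0.00259 kg/kg → 0.00259 × 43000 / 9.8 = 11.36 mm
Layer 440–350 hPa: Δp = 90 hPa = 9000 Pa, q̄ = 0.000756 kg/kg → 0.000756 × 9000 / 9.8 = 0.69 mm
PW = 7.36 + 3.28 + 11.36 + 0.69 = 22.69 ≈ 22.7 mm.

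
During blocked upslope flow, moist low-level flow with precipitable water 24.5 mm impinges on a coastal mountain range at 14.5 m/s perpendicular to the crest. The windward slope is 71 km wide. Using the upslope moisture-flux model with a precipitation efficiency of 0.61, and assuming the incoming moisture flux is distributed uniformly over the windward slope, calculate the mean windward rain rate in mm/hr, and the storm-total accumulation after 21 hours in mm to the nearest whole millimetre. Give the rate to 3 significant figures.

R ≈ 11.0 mm/hr; total ≈ 231 mm

Incoming column moisture flux per unit ridge length: F = V × PW = 14.5 × 24.5 = 355.25 mm·m/s.
Spread over the 71 km slope with efficiency ε = 0.61: R = ε·F/W = 0.61 × 355.25 / 71000 m = 3.052e-03 mm/s.
R = 3.052e-03 × 3600 = 11.0 mm/hr.
Over 21 h: total = 11.0 × 21 = 231 mm.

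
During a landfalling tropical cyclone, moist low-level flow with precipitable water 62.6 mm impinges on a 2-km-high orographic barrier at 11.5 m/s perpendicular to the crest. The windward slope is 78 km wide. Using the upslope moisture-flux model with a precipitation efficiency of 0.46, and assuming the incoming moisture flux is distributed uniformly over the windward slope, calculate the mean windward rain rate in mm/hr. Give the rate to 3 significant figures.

R ≈ 15.3 mm/hr

Incoming column moisture flux per unit ridge length: F = V × PW = 11.5 × 62.6 = 719.9 mm·m/s.
Spread over the 78 km slope with efficiency ε = 0.46: R = ε·F/W = 0.46 × 719.9 / 78000 m = 4.246e-03 mm/s.
R = 4.246e-03 × 3600 = 15.3 mm/hr.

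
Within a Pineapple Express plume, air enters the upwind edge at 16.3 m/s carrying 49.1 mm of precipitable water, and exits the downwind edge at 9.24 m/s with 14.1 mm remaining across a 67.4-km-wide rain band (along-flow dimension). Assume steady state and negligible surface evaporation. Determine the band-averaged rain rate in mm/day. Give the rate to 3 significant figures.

Column moisture flux per unit crosswind length is F = V × PW.
Inflow: F_in = 16.3 × 49.1 = 800.33 mm·m/s
Outflow: F_out = 9.24 × 14.1 = 130.284 mm·m/s
Steady-state rate R = (F_in − F_out)/L = (800.33 − 130.284) / 67400 m = 9.941e-03 mm/s.
R = 9.941e-03 × 3600 × 24 = 859 mm/day.

R ≈ 859 mm/day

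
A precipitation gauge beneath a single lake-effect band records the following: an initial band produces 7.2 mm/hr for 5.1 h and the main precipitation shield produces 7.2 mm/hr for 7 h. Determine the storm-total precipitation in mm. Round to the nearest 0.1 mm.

total ≈ 87.1 mm

Total = Σ Rᵢ Δtᵢ = 7.2 × 5.1 + 7.2 × 7
      = 36.72 + 50.4 = 87.1 mm.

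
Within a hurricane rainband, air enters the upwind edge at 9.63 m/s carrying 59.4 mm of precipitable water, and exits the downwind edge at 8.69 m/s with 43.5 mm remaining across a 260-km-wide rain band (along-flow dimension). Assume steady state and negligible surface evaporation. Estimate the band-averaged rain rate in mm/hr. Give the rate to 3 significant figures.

R ≈ 2.69 mm/hr

Column moisture flux per unit crosswind length is F = V × PW.
Inflow: F_in = 9.63 × 59.4 = 572.022 mm·m/s
Outflow: F_out = 8.69 × 43.5 = 378.015 mm·m/s
Steady-state rate R = (F_in − F_out)/L = (572.022 − 378.015) / 260000 m = 7.462e-04 mm/s.
R = 7.462e-04 × 3600 = 2.69 mm/hr.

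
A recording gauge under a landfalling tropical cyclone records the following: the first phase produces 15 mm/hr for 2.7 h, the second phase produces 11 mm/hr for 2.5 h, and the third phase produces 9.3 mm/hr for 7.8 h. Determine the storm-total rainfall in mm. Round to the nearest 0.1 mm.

Total = Σ Rᵢ Δtᵢ = 15 × 2.7 + 11 × 2.5 + 9.3 × 7.8
      = 40.5 + 27.5 + 72.54 = 140.5 mm.

total ≈ 140.5 mm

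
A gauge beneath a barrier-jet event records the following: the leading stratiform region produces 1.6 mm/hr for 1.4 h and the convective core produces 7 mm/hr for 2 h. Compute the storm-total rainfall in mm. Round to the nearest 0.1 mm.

total ≈ 16.2 mm

Total = Σ Rᵢ Δtᵢ = 1.6 × 1.4 + 7 × 2
      = 2.24 + 14 = 16.2 mm.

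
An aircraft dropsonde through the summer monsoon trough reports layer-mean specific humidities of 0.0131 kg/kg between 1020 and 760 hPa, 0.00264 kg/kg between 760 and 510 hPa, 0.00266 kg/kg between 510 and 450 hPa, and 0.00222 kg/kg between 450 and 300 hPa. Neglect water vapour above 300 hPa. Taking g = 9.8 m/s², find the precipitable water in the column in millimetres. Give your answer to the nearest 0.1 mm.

Precipitable water is the column-integrated vapour mass per unit area: PW = (1/g) Σ q̄ Δp, with q in kg/kg and Δp in Pa (1 kg/m² of water = 1 mm).
Layer 1020–760 hPa: Δp = 260 hPa = 26000 Pa, q̄ = 0.0131 kg/kg → 0.0131 × 26000 / 9.8 = 34.76 mm
Layer 760–510 hPa: Δp = 250 hPa = 25000 Pa, q̄ = 0.00264 kg/kg → 0.00264 × 25000 / 9.8 = 6.73 mm
Layer 510–450 hPa: Δp = 60 hPa = 6000 Pa, q̄ = 0.00266 kg/kg → 0.00266 × 6000 / 9.8 = 1.63 mm
Layer 450–300 hPa: Δp = 150 hPa = 15000 Pa, q̄ = 0.00222 kg/kg → 0.00222 × 15000 / 9.8 = 3.40 mm
PW = 34.76 + 6.73 + 1.63 + 3.40 = 46.52 ≈ 46.5 mm.

PW ≈ 46.5 mm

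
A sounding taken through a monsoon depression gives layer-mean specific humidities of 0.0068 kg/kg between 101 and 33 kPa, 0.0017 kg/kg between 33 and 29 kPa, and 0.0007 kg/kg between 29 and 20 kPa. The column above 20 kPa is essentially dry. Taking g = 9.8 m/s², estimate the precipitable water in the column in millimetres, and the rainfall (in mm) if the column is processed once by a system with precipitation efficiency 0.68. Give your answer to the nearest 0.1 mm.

PW ≈ 48.5 mm; rainfall ≈ 33.0 mm

Precipitable water is the column-integrated vapour mass per unit area: PW = (1/g) Σ q̄ Δp, with q in kg/kg and Δp in Pa (1 kg/m² of water = 1 mm).
Layer 101–33 kPa: Δp = 680 hPa = 68000 Pa, q̄ = 0.0068 kg/kg → 0.0068 × 68000 / 9.8 = 47.18 mm
Layer 33–29 kPa: Δp = 40 hPa = 4000 Pa, q̄ = 0.0017 kg/kg → 0.0017 × 4000 / 9.8 = 0.69 mm
Layer 29–20 kPa: Δp = 90 hPa = 9000 Pa, q̄ = 0.0007 kg/kg → 0.0007 × 9000 / 9.8 = 0.64 mm
PW = 47.18 + 0.69 + 0.64 = 48.51 ≈ 48.5 mm.
Rainfall = ε × PW = 0.68 × 48.5 = 33.0 mm.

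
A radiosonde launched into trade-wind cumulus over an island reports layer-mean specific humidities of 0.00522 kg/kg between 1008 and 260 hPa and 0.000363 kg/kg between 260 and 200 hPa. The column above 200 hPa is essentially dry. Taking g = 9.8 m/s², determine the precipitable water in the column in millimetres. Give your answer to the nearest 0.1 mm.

Precipitable water is the column-integrated vapour mass per unit area: PW = (1/g) Σ q̄ Δp, with q in kg/kg and Δp in Pa (1 kg/m² of water = 1 mm).
Layer 1008–260 hPa: Δp = 748 hPa = 74800 Pa, q̄ = 0.00522 kg/kg → 0.00522 × 74800 / 9.8 = 39.84 mm
Layer 260–200 hPa: Δp = 60 hPa = 6000 Pa, q̄ = 0.000363 kg/kg → 0.000363 × 6000 / 9.8 = 0.22 mm
PW = 39.84 + 0.22 = 40.06 ≈ 40.1 mm.

PW ≈ 40.1 mm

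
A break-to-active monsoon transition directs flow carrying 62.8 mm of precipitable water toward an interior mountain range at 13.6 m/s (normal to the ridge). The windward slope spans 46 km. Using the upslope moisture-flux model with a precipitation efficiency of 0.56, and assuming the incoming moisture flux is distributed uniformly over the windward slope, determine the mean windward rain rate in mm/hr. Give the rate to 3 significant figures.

Incoming column moisture flux per unit ridge length: F = V × PW = 13.6 × 62.8 = 854.08 mm·m/s.
Spread over the 46 km slope with efficiency ε = 0.56: R = ε·F/W = 0.56 × 854.08 / 46000 m = 1.040e-02 mm/s.
R = 1.040e-02 × 3600 = 37.4 mm/hr.

R ≈ 37.4 mm/hr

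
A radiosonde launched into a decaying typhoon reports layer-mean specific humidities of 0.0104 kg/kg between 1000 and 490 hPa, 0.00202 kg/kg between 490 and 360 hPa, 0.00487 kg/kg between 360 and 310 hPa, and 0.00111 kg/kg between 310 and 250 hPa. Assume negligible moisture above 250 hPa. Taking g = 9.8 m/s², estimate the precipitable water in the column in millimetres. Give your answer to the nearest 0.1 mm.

PW ≈ 60.0 mm

Precipitable water is the column-integrated vapour mass per unit area: PW = (1/g) Σ q̄ Δp, with q in kg/kg and Δp in Pa (1 kg/m² of water = 1 mm).
Layer 1000–490 hPa: Δp = 510 hPa = 51000 Pa, q̄ = 0.0104 kg/kg → 0.0104 × 51000 / 9.8 = 54.12 mm
Layer 490–360 hPa: Δp = 130 hPa = 13000 Pa, q̄ = 0.00202 kg/kg → 0.00202 × 13000 / 9.8 = 2.68 mm
Layer 360–310 hPa: Δp = 50 hPa = 5000 Pa, q̄ = 0.00487 kg/kg → 0.00487 × 5000 / 9.8 = 2.48 mm
Layer 310–250 hPa: Δp = 60 hPa = 6000 Pa, q̄ = 0.00111 kg/kg → 0.00111 × 6000 / 9.8 = 0.68 mm
PW = 54.12 + 2.68 + 2.48 + 0.68 = 59.96 ≈ 60.0 mm.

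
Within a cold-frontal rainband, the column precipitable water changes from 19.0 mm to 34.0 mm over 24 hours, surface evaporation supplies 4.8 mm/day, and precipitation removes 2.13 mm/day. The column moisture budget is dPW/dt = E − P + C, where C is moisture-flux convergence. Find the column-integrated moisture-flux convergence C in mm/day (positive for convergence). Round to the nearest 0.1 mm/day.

C ≈ 12.3 mm/day

dPW/dt = (34.0 − 19.0) mm / (24/24 day) = +15.000 mm/day.
C = dPW/dt − E + P = (+15.000) − 4.8 + 2.13 = 12.3 mm/day.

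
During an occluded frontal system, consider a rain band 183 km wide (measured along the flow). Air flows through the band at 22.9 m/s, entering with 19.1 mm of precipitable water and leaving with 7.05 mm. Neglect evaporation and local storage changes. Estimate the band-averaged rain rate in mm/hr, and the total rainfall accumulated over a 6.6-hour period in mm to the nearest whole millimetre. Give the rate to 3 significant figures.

Column moisture flux per unit crosswind length is F = V × PW.
Inflow: F_in = 22.9 × 19.1 = 437.39 mm·m/s
Outflow: F_out = 22.9 × 7.05 = 161.445 mm·m/s
Steady-state rate R = (F_in − F_out)/L = (437.39 − 161.445) / 183000 m = 1.508e-03 mm/s.
R = 1.508e-03 × 3600 = 5.43 mm/hr.
Over 6.6 h: total = 5.43 × 6.6 = 35.838 ≈ 36 mm.

R ≈ 5.43 mm/hr; total ≈ 36 mm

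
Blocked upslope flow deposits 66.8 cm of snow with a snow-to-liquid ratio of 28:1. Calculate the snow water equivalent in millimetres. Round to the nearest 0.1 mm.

SWE = snow depth / ratio = 66.8 cm / 28 = 2.386 cm = 23.9 mm.

SWE ≈ 23.9 mm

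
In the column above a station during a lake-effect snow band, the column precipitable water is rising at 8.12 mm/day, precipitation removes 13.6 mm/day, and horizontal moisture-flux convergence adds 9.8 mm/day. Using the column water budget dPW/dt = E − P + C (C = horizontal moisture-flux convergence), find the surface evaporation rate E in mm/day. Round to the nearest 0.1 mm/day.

dPW/dt = +8.12 mm/day.
E = dPW/dt + P − C = (+8.12) + 13.6 − (9.8) = 11.9 mm/day.

E ≈ 11.9 mm/day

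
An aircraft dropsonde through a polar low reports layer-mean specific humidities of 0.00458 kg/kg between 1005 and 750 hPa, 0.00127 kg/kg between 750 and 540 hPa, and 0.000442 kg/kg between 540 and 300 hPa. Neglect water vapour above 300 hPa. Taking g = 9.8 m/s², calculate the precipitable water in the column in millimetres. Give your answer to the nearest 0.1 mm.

PW ≈ 15.7 mm

Precipitable water is the column-integrated vapour mass per unit area: PW = (1/g) Σ q̄ Δp, with q in kg/kg and Δp in Pa (1 kg/m² of water = 1 mm).
Layer 1005–750 hPa: Δp = 255 hPa = 25500 Pa, q̄ = 0.00458 kg/kg → 0.00458 × 25500 / 9.8 = 11.92 mm
Layer 750–540 hPa: Δp = 210 hPa = 21000 Pa, q̄ = 0.00127 kg/kg → 0.00127 × 21000 / 9.8 = 2.72 mm
Layer 540–300 hPa: Δp = 240 hPa = 24000 Pa, q̄ = 0.000442 kg/kg → 0.000442 × 24000 / 9.8 = 1.08 mm
PW = 11.92 + 2.72 + 1.08 = 15.72 ≈ 15.7 mm.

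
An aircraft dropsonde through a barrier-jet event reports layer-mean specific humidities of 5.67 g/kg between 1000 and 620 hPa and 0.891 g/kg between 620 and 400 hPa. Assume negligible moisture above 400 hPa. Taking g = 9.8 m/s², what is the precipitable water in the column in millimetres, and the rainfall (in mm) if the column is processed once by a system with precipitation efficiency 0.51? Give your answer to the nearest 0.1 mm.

Precipitable water is the column-integrated vapour mass per unit area: PW = (1/g) Σ q̄ Δp, with q in kg/kg and Δp in Pa (1 kg/m² of water = 1 mm).
Layer 1000–620 hPa: Δp = 380 hPa = 38000 Pa, q̄ = 0.00567 kg/kg → 0.00567 × 38000 / 9.8 = 21.99 mm
Layer 620–400 hPa: Δp = 220 hPa = 22000 Pa, q̄ = 0.000891 kg/kg → 0.000891 × 22000 / 9.8 = 2.00 mm
PW = 21.99 + 2.00 = 23.99 ≈ 24.0 mm.
Rainfall = ε × PW = 0.51 × 24.0 = 12.2 mm.

PW ≈ 24.0 mm; rainfall ≈ 12.2 mm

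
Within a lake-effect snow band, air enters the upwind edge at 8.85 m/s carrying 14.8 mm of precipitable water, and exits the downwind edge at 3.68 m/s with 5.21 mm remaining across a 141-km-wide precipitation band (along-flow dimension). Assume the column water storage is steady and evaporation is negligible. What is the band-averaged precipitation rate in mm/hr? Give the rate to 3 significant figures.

R ≈ 2.85 mm/hr

Column moisture flux per unit crosswind length is F = V × PW.
Inflow: F_in = 8.85 × 14.8 = 130.98 mm·m/s
Outflow: F_out = 3.68 × 5.21 = 19.1728 mm·m/s
Steady-state rate R = (F_in − F_out)/L = (130.98 − 19.1728) / 141000 m = 7.930e-04 mm/s.
R = 7.930e-04 × 3600 = 2.85 mm/hr.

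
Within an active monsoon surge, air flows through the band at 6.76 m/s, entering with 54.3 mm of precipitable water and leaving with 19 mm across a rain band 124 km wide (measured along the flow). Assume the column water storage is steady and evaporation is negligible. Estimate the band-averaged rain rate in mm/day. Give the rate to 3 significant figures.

Column moisture flux per unit crosswind length is F = V × PW.
Inflow: F_in = 6.76 × 54.3 = 367.068 mm·m/s
Outflow: F_out = 6.76 × 19 = 128.44 mm·m/s
Steady-state rate R = (F_in − F_out)/L = (367.068 − 128.44) / 124000 m = 1.924e-03 mm/s.
R = 1.924e-03 × 3600 × 24 = 166 mm/day.

R ≈ 166 mm/day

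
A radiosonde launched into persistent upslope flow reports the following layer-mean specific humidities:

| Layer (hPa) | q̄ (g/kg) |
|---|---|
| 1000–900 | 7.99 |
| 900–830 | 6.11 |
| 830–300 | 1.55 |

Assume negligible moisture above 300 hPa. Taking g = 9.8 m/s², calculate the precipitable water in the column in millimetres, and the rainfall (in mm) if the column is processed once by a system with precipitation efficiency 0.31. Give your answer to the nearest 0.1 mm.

PW ≈ 20.9 mm; rainfall ≈ 6.5 mm

Precipitable water is the column-integrated vapour mass per unit area: PW = (1/g) Σ q̄ Δp, with q in kg/kg and Δp in Pa (1 kg/m² of water = 1 mm).
Layer 1000–900 hPa: Δp = 100 hPa = 10000 Pa, q̄ = 0.00799 kg/kg → 0.00799 × 10000 / 9.8 = 8.15 mm
Layer 900–830 hPa: Δp = 70 hPa = 7000 Pa, q̄ = 0.00611 kg/kg → 0.00611 × 7000 / 9.8 = 4.36 mm
Layer 830–300 hPa: Δp = 530 hPa = 53000 Pa, q̄ = 0.00155 kg/kg → 0.00155 × 53000 / 9.8 = 8.38 mm
PW = 8.15 + 4.36 + 8.38 = 20.89 ≈ 20.9 mm.
Rainfall = ε × PW = 0.31 × 20.9 = 6.5 mm.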